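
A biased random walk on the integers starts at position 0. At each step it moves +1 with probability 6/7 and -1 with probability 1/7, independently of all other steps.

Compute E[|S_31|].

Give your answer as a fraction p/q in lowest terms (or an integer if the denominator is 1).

S_31 takes values m ≡ 1 (mod 2) with |m| ≤ 31; P(S_31=m) = C(31,(31+m)/2) · (6/7)^((31+m)/2) · (1/7)^((31-m)/2).
Distribution: P(S=-31)=1/157775382034845806615042743, P(S=-29)=186/157775382034845806615042743, P(S=-27)=16740/157775382034845806615042743, P(S=-25)=970920/157775382034845806615042743, P(S=-23)=5825520/22539340290692258087863249, P(S=-21)=188746848/22539340290692258087863249, P(S=-19)=4907418048/22539340290692258087863249, P(S=-17)=736112707200/157775382034845806615042743, P(S=-15)=13250028729600/157775382034845806615042743, P(S=-13)=203167107187200/157775382034845806615042743, P(S=-11)=2681805814871040/157775382034845806615042743, P(S=-9)=4388409515243520/22539340290692258087863249, P(S=-7)=43884095152435200/22539340290692258087863249, P(S=-5)=384829757490585600/22539340290692258087863249, P(S=-3)=20780806904491622400/157775382034845806615042743, P(S=-1)=141309486950543032320/157775382034845806615042743, P(S=1)=847856921703258193920/157775382034845806615042743, P(S=3)=4488654291370190438400/157775382034845806615042743, P(S=5)=2992436194246793625600/22539340290692258087863249, P(S=7)=12284738060592100147200/22539340290692258087863249, P(S=9)=44225057018131560529920/22539340290692258087863249, P(S=11)=972951254398894331658240/157775382034845806615042743, P(S=13)=2653503421087893631795200/157775382034845806615042743, P(S=15)=6229964553858532874649600/157775382034845806615042743, P(S=17)=12459929107717065749299200/157775382034845806615042743, P(S=19)=2990382985852095779831808/22539340290692258087863249, P(S=21)=4140530288102901848997888/22539340290692258087863249, P(S=23)=4600589209003224276664320/22539340290692258087863249, P(S=25)=27603535254019345659985920/157775382034845806615042743, P(S=27)=17133228778356835237232640/157775382034845806615042743, P(S=29)=6853291511342734094893056/157775382034845806615042743, P(S=31)=1326443518324400147398656/157775382034845806615042743
E[|S_31|] = Σ_m |m|·P(S_31=m) = 499085454888212177721848995/22539340290692258087863249

Answer: 499085454888212177721848995/22539340290692258087863249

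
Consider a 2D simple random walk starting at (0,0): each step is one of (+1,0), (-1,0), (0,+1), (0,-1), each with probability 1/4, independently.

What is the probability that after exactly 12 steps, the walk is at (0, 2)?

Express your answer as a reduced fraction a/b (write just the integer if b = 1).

Let h be the number of horizontal steps (so 12-h are vertical). To end at (0,2) need (h+0)/2 right-steps and ((12-h)+2)/2 up-steps.
Sum over h with 0 ≤ h ≤ 10, h ≡ 0 (mod 2), 12-h ≡ 0 (mod 2):
h=0: C(12,0)·C(0,0)·C(12,7) = 1·1·792 = 792
h=2: C(12,2)·C(2,1)·C(10,6) = 66·2·210 = 27720
h=4: C(12,4)·C(4,2)·C(8,5) = 495·6·56 = 166320
h=6: C(12,6)·C(6,3)·C(6,4) = 924·20·15 = 277200
h=8: C(12,8)·C(8,4)·C(4,3) = 495·70·4 = 138600
h=10: C(12,10)·C(10,5)·C(2,2) = 66·252·1 = 16632
Total favorable: 627264
Total paths: 4^12 = 16777216
P = 627264/16777216 = 9801/262144

Answer: 9801/262144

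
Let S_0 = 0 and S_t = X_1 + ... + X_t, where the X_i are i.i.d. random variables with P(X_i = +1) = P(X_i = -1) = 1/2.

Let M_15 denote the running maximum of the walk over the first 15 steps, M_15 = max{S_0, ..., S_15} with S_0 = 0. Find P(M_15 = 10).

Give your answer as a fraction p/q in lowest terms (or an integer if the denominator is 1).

Answer: 105/32768

Derivation:
Let M_15 = max(S_0,...,S_15). Use the reflection principle: for j ≥ 1, #{paths with M_15 ≥ j} = #{S_15 ≥ j} + #{S_15 ≥ j+1}.
By reflection, #{M_15 ≥ 10} = #{S_15 ≥ 10} + #{S_15 ≥ 11} = 121 + 121 = 242.
#{M_15 ≥ 11} = #{S_15 ≥ 11} + #{S_15 ≥ 12} = 121 + 16 = 137.
#{M_15 = 10} = 242 - 137 = 105.
P(M_15 = 10) = 105/32768 = 105/32768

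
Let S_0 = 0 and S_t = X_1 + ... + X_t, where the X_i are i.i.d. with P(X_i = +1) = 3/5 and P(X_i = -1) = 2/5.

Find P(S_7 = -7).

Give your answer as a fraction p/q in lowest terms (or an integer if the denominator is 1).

To reach position -7 after 7 steps: need 0 steps of +1 and 7 steps of -1.
Number of such sequences: C(7,0) = 1
Each has probability (3/5)^0 · (2/5)^7 = 128/78125
P = 1 · 128/78125 = 128/78125

Answer: 128/78125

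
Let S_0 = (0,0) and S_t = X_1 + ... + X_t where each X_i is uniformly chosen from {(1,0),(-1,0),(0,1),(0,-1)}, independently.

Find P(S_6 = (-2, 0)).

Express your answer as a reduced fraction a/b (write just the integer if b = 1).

Let h be the number of horizontal steps (so 6-h are vertical). To end at (-2,0) need (h-2)/2 right-steps and ((6-h)+0)/2 up-steps.
Sum over h with 2 ≤ h ≤ 6, h ≡ 0 (mod 2), 6-h ≡ 0 (mod 2):
h=2: C(6,2)·C(2,0)·C(4,2) = 15·1·6 = 90
h=4: C(6,4)·C(4,1)·C(2,1) = 15·4·2 = 120
h=6: C(6,6)·C(6,2)·C(0,0) = 1·15·1 = 15
Total favorable: 225
Total paths: 4^6 = 4096
P = 225/4096 = 225/4096

Answer: 225/4096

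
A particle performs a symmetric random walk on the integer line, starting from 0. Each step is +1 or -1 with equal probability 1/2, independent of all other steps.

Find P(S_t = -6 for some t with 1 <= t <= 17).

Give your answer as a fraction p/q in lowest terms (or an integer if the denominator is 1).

Count via complement. Let g(t,s) = #length-t paths at position s with S_1..S_t all ≠ -6.
g(t,s) = g(t-1,s-1) + g(t-1,s+1) for s ≠ -6; g(t,-6) = 0.
t=0: g(0,0)=1
t=1: g(1,-1)=1 g(1,1)=1
t=2: g(2,-2)=1 g(2,0)=2 g(2,2)=1
t=3: g(3,-3)=1 g(3,-1)=3 g(3,1)=3 g(3,3)=1
t=4: g(4,-4)=1 g(4,-2)=4 g(4,0)=6 g(4,2)=4 g(4,4)=1
t=5: g(5,-5)=1 g(5,-3)=5 g(5,-1)=10 g(5,1)=10 g(5,3)=5 g(5,5)=1
t=6: g(6,-4)=6 g(6,-2)=15 g(6,0)=20 g(6,2)=15 g(6,4)=6 g(6,6)=1
t=7: g(7,-5)=6 g(7,-3)=21 g(7,-1)=35 g(7,1)=35 g(7,3)=21 g(7,5)=7 g(7,7)=1
t=8: g(8,-4)=27 g(8,-2)=56 g(8,0)=70 g(8,2)=56 g(8,4)=28 g(8,6)=8 g(8,8)=1
t=9: g(9,-5)=27 g(9,-3)=83 g(9,-1)=126 g(9,1)=126 g(9,3)=84 g(9,5)=36 g(9,7)=9 g(9,9)=1
t=10: g(10,-4)=110 g(10,-2)=209 g(10,0)=252 g(10,2)=210 g(10,4)=120 g(10,6)=45 g(10,8)=10 g(10,10)=1
t=11: g(11,-5)=110 g(11,-3)=319 g(11,-1)=461 g(11,1)=462 g(11,3)=330 g(11,5)=165 g(11,7)=55 g(11,9)=11 g(11,11)=1
t=12: g(12,-4)=429 g(12,-2)=780 g(12,0)=923 g(12,2)=792 g(12,4)=495 g(12,6)=220 g(12,8)=66 g(12,10)=12 g(12,12)=1
t=13: g(13,-5)=429 g(13,-3)=1209 g(13,-1)=1703 g(13,1)=1715 g(13,3)=1287 g(13,5)=715 g(13,7)=286 g(13,9)=78 g(13,11)=13 g(13,13)=1
t=14: g(14,-4)=1638 g(14,-2)=2912 g(14,0)=3418 g(14,2)=3002 g(14,4)=2002 g(14,6)=1001 g(14,8)=364 g(14,10)=91 g(14,12)=14 g(14,14)=1
t=15: g(15,-5)=1638 g(15,-3)=4550 g(15,-1)=6330 g(15,1)=6420 g(15,3)=5004 g(15,5)=3003 g(15,7)=1365 g(15,9)=455 g(15,11)=105 g(15,13)=15 g(15,15)=1
t=16: g(16,-4)=6188 g(16,-2)=10880 g(16,0)=12750 g(16,2)=11424 g(16,4)=8007 g(16,6)=4368 g(16,8)=1820 g(16,10)=560 g(16,12)=120 g(16,14)=16 g(16,16)=1
t=17: g(17,-5)=6188 g(17,-3)=17068 g(17,-1)=23630 g(17,1)=24174 g(17,3)=19431 g(17,5)=12375 g(17,7)=6188 g(17,9)=2380 g(17,11)=680 g(17,13)=136 g(17,15)=17 g(17,17)=1
Paths never hitting -6: Σ_s g(17,s) = 112268
Paths hitting -6: 2^17 - 112268 = 18804
P = 18804/131072 = 4701/32768

Answer: 4701/32768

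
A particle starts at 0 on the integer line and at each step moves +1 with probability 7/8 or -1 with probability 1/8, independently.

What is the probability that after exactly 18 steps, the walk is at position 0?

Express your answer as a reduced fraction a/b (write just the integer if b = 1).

Answer: 490498093085/4503599627370496

Derivation:
To be at 0 after 18 steps: need exactly 9 steps of +1 and 9 of -1.
Number of such sequences: C(18,9) = 48620
Each has probability (7/8)^9 · (1/8)^9 = 40353607/18014398509481984
P = 48620 · 40353607/18014398509481984 = 490498093085/4503599627370496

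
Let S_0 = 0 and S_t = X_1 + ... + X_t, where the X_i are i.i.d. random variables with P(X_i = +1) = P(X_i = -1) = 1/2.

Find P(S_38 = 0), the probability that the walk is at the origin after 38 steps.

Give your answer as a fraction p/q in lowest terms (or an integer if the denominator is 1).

To return to 0 after 38 steps: need exactly 19 steps of +1 and 19 of -1.
Favorable paths: C(38,19) = 35345263800
Total paths: 2^38 = 274877906944
P = 35345263800/274877906944 = 4418157975/34359738368

Answer: 4418157975/34359738368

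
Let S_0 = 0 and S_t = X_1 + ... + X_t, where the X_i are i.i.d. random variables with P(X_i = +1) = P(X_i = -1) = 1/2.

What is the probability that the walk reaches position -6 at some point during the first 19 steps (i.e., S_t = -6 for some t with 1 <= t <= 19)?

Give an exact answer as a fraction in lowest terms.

Answer: 10949/65536

Derivation:
Count via complement. Let g(t,s) = #length-t paths at position s with S_1..S_t all ≠ -6.
g(t,s) = g(t-1,s-1) + g(t-1,s+1) for s ≠ -6; g(t,-6) = 0.
t=0: g(0,0)=1
t=1: g(1,-1)=1 g(1,1)=1
t=2: g(2,-2)=1 g(2,0)=2 g(2,2)=1
t=3: g(3,-3)=1 g(3,-1)=3 g(3,1)=3 g(3,3)=1
t=4: g(4,-4)=1 g(4,-2)=4 g(4,0)=6 g(4,2)=4 g(4,4)=1
t=5: g(5,-5)=1 g(5,-3)=5 g(5,-1)=10 g(5,1)=10 g(5,3)=5 g(5,5)=1
t=6: g(6,-4)=6 g(6,-2)=15 g(6,0)=20 g(6,2)=15 g(6,4)=6 g(6,6)=1
t=7: g(7,-5)=6 g(7,-3)=21 g(7,-1)=35 g(7,1)=35 g(7,3)=21 g(7,5)=7 g(7,7)=1
t=8: g(8,-4)=27 g(8,-2)=56 g(8,0)=70 g(8,2)=56 g(8,4)=28 g(8,6)=8 g(8,8)=1
t=9: g(9,-5)=27 g(9,-3)=83 g(9,-1)=126 g(9,1)=126 g(9,3)=84 g(9,5)=36 g(9,7)=9 g(9,9)=1
t=10: g(10,-4)=110 g(10,-2)=209 g(10,0)=252 g(10,2)=210 g(10,4)=120 g(10,6)=45 g(10,8)=10 g(10,10)=1
t=11: g(11,-5)=110 g(11,-3)=319 g(11,-1)=461 g(11,1)=462 g(11,3)=330 g(11,5)=165 g(11,7)=55 g(11,9)=11 g(11,11)=1
t=12: g(12,-4)=429 g(12,-2)=780 g(12,0)=923 g(12,2)=792 g(12,4)=495 g(12,6)=220 g(12,8)=66 g(12,10)=12 g(12,12)=1
t=13: g(13,-5)=429 g(13,-3)=1209 g(13,-1)=1703 g(13,1)=1715 g(13,3)=1287 g(13,5)=715 g(13,7)=286 g(13,9)=78 g(13,11)=13 g(13,13)=1
t=14: g(14,-4)=1638 g(14,-2)=2912 g(14,0)=3418 g(14,2)=3002 g(14,4)=2002 g(14,6)=1001 g(14,8)=364 g(14,10)=91 g(14,12)=14 g(14,14)=1
t=15: g(15,-5)=1638 g(15,-3)=4550 g(15,-1)=6330 g(15,1)=6420 g(15,3)=5004 g(15,5)=3003 g(15,7)=1365 g(15,9)=455 g(15,11)=105 g(15,13)=15 g(15,15)=1
t=16: g(16,-4)=6188 g(16,-2)=10880 g(16,0)=12750 g(16,2)=11424 g(16,4)=8007 g(16,6)=4368 g(16,8)=1820 g(16,10)=560 g(16,12)=120 g(16,14)=16 g(16,16)=1
t=17: g(17,-5)=6188 g(17,-3)=17068 g(17,-1)=23630 g(17,1)=24174 g(17,3)=19431 g(17,5)=12375 g(17,7)=6188 g(17,9)=2380 g(17,11)=680 g(17,13)=136 g(17,15)=17 g(17,17)=1
t=18: g(18,-4)=23256 g(18,-2)=40698 g(18,0)=47804 g(18,2)=43605 g(18,4)=31806 g(18,6)=18563 g(18,8)=8568 g(18,10)=3060 g(18,12)=816 g(18,14)=153 g(18,16)=18 g(18,18)=1
t=19: g(19,-5)=23256 g(19,-3)=63954 g(19,-1)=88502 g(19,1)=91409 g(19,3)=75411 g(19,5)=50369 g(19,7)=27131 g(19,9)=11628 g(19,11)=3876 g(19,13)=969 g(19,15)=171 g(19,17)=19 g(19,19)=1
Paths never hitting -6: Σ_s g(19,s) = 436696
Paths hitting -6: 2^19 - 436696 = 87592
P = 87592/524288 = 10949/65536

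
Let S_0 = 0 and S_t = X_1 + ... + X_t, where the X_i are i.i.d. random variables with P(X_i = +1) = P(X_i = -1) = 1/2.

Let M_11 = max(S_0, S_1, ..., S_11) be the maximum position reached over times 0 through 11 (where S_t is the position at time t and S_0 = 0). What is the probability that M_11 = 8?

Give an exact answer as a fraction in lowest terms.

Answer: 11/2048

Derivation:
Let M_11 = max(S_0,...,S_11). Use the reflection principle: for j ≥ 1, #{paths with M_11 ≥ j} = #{S_11 ≥ j} + #{S_11 ≥ j+1}.
By reflection, #{M_11 ≥ 8} = #{S_11 ≥ 8} + #{S_11 ≥ 9} = 12 + 12 = 24.
#{M_11 ≥ 9} = #{S_11 ≥ 9} + #{S_11 ≥ 10} = 12 + 1 = 13.
#{M_11 = 8} = 24 - 13 = 11.
P(M_11 = 8) = 11/2048 = 11/2048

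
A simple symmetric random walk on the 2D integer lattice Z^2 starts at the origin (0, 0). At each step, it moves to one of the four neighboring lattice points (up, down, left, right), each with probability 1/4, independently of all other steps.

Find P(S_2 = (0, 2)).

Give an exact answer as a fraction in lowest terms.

Let h be the number of horizontal steps (so 2-h are vertical). To end at (0,2) need (h+0)/2 right-steps and ((2-h)+2)/2 up-steps.
Sum over h with 0 ≤ h ≤ 0, h ≡ 0 (mod 2), 2-h ≡ 0 (mod 2):
h=0: C(2,0)·C(0,0)·C(2,2) = 1·1·1 = 1
Total favorable: 1
Total paths: 4^2 = 16
P = 1/16 = 1/16

Answer: 1/16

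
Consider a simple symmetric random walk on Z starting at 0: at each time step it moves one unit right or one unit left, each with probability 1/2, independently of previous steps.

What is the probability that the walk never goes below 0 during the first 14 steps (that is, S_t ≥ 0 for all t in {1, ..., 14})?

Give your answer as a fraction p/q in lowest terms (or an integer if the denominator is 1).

Answer: 429/2048

Derivation:
Let f(t,s) = #length-t paths at position s with S_1..S_t all ≥ 0.
f(t,s) = f(t-1,s-1) + f(t-1,s+1) for s ≥ 0; f(t,s) = 0 for s < 0.
t=0: f(0,0)=1
t=1: f(1,1)=1
t=2: f(2,0)=1 f(2,2)=1
t=3: f(3,1)=2 f(3,3)=1
t=4: f(4,0)=2 f(4,2)=3 f(4,4)=1
t=5: f(5,1)=5 f(5,3)=4 f(5,5)=1
t=6: f(6,0)=5 f(6,2)=9 f(6,4)=5 f(6,6)=1
t=7: f(7,1)=14 f(7,3)=14 f(7,5)=6 f(7,7)=1
t=8: f(8,0)=14 f(8,2)=28 f(8,4)=20 f(8,6)=7 f(8,8)=1
t=9: f(9,1)=42 f(9,3)=48 f(9,5)=27 f(9,7)=8 f(9,9)=1
t=10: f(10,0)=42 f(10,2)=90 f(10,4)=75 f(10,6)=35 f(10,8)=9 f(10,10)=1
t=11: f(11,1)=132 f(11,3)=165 f(11,5)=110 f(11,7)=44 f(11,9)=10 f(11,11)=1
t=12: f(12,0)=132 f(12,2)=297 f(12,4)=275 f(12,6)=154 f(12,8)=54 f(12,10)=11 f(12,12)=1
t=13: f(13,1)=429 f(13,3)=572 f(13,5)=429 f(13,7)=208 f(13,9)=65 f(13,11)=12 f(13,13)=1
t=14: f(14,0)=429 f(14,2)=1001 f(14,4)=1001 f(14,6)=637 f(14,8)=273 f(14,10)=77 f(14,12)=13 f(14,14)=1
Σ_s f(14,s) = 3432
P = 3432/16384 = 429/2048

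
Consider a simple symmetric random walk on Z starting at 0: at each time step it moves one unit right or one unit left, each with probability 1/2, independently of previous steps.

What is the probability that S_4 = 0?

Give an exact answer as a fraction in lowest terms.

Answer: 3/8

Derivation:
To return to 0 after 4 steps: need exactly 2 steps of +1 and 2 of -1.
Favorable paths: C(4,2) = 6
Total paths: 2^4 = 16
P = 6/16 = 3/8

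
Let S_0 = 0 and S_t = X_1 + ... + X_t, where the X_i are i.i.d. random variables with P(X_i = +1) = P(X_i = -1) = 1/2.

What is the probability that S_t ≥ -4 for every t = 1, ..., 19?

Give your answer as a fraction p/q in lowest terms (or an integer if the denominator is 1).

Let f(t,s) = #length-t paths at position s with S_1..S_t all ≥ -4.
f(t,s) = f(t-1,s-1) + f(t-1,s+1) for s ≥ -4; f(t,s) = 0 for s < -4.
t=0: f(0,0)=1
t=1: f(1,-1)=1 f(1,1)=1
t=2: f(2,-2)=1 f(2,0)=2 f(2,2)=1
t=3: f(3,-3)=1 f(3,-1)=3 f(3,1)=3 f(3,3)=1
t=4: f(4,-4)=1 f(4,-2)=4 f(4,0)=6 f(4,2)=4 f(4,4)=1
t=5: f(5,-3)=5 f(5,-1)=10 f(5,1)=10 f(5,3)=5 f(5,5)=1
t=6: f(6,-4)=5 f(6,-2)=15 f(6,0)=20 f(6,2)=15 f(6,4)=6 f(6,6)=1
t=7: f(7,-3)=20 f(7,-1)=35 f(7,1)=35 f(7,3)=21 f(7,5)=7 f(7,7)=1
t=8: f(8,-4)=20 f(8,-2)=55 f(8,0)=70 f(8,2)=56 f(8,4)=28 f(8,6)=8 f(8,8)=1
t=9: f(9,-3)=75 f(9,-1)=125 f(9,1)=126 f(9,3)=84 f(9,5)=36 f(9,7)=9 f(9,9)=1
t=10: f(10,-4)=75 f(10,-2)=200 f(10,0)=251 f(10,2)=210 f(10,4)=120 f(10,6)=45 f(10,8)=10 f(10,10)=1
t=11: f(11,-3)=275 f(11,-1)=451 f(11,1)=461 f(11,3)=330 f(11,5)=165 f(11,7)=55 f(11,9)=11 f(11,11)=1
t=12: f(12,-4)=275 f(12,-2)=726 f(12,0)=912 f(12,2)=791 f(12,4)=495 f(12,6)=220 f(12,8)=66 f(12,10)=12 f(12,12)=1
t=13: f(13,-3)=1001 f(13,-1)=1638 f(13,1)=1703 f(13,3)=1286 f(13,5)=715 f(13,7)=286 f(13,9)=78 f(13,11)=13 f(13,13)=1
t=14: f(14,-4)=1001 f(14,-2)=2639 f(14,0)=3341 f(14,2)=2989 f(14,4)=2001 f(14,6)=1001 f(14,8)=364 f(14,10)=91 f(14,12)=14 f(14,14)=1
t=15: f(15,-3)=3640 f(15,-1)=5980 f(15,1)=6330 f(15,3)=4990 f(15,5)=3002 f(15,7)=1365 f(15,9)=455 f(15,11)=105 f(15,13)=15 f(15,15)=1
t=16: f(16,-4)=3640 f(16,-2)=9620 f(16,0)=12310 f(16,2)=11320 f(16,4)=7992 f(16,6)=4367 f(16,8)=1820 f(16,10)=560 f(16,12)=120 f(16,14)=16 f(16,16)=1
t=17: f(17,-3)=13260 f(17,-1)=21930 f(17,1)=23630 f(17,3)=19312 f(17,5)=12359 f(17,7)=6187 f(17,9)=2380 f(17,11)=680 f(17,13)=136 f(17,15)=17 f(17,17)=1
t=18: f(18,-4)=13260 f(18,-2)=35190 f(18,0)=45560 f(18,2)=42942 f(18,4)=31671 f(18,6)=18546 f(18,8)=8567 f(18,10)=3060 f(18,12)=816 f(18,14)=153 f(18,16)=18 f(18,18)=1
t=19: f(19,-3)=48450 f(19,-1)=80750 f(19,1)=88502 f(19,3)=74613 f(19,5)=50217 f(19,7)=27113 f(19,9)=11627 f(19,11)=3876 f(19,13)=969 f(19,15)=171 f(19,17)=19 f(19,19)=1
Σ_s f(19,s) = 386308
P = 386308/524288 = 96577/131072

Answer: 96577/131072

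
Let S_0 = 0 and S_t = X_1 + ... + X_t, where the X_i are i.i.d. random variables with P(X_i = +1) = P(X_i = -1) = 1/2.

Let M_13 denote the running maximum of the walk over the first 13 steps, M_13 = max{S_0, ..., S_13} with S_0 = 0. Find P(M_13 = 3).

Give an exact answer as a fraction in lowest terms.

Answer: 1287/8192

Derivation:
Let M_13 = max(S_0,...,S_13). Use the reflection principle: for j ≥ 1, #{paths with M_13 ≥ j} = #{S_13 ≥ j} + #{S_13 ≥ j+1}.
By reflection, #{M_13 ≥ 3} = #{S_13 ≥ 3} + #{S_13 ≥ 4} = 2380 + 1093 = 3473.
#{M_13 ≥ 4} = #{S_13 ≥ 4} + #{S_13 ≥ 5} = 1093 + 1093 = 2186.
#{M_13 = 3} = 3473 - 2186 = 1287.
P(M_13 = 3) = 1287/8192 = 1287/8192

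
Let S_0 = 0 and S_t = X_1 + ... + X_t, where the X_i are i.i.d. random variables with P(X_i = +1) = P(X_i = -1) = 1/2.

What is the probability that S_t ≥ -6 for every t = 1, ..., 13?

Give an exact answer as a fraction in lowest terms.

Let f(t,s) = #length-t paths at position s with S_1..S_t all ≥ -6.
f(t,s) = f(t-1,s-1) + f(t-1,s+1) for s ≥ -6; f(t,s) = 0 for s < -6.
t=0: f(0,0)=1
t=1: f(1,-1)=1 f(1,1)=1
t=2: f(2,-2)=1 f(2,0)=2 f(2,2)=1
t=3: f(3,-3)=1 f(3,-1)=3 f(3,1)=3 f(3,3)=1
t=4: f(4,-4)=1 f(4,-2)=4 f(4,0)=6 f(4,2)=4 f(4,4)=1
t=5: f(5,-5)=1 f(5,-3)=5 f(5,-1)=10 f(5,1)=10 f(5,3)=5 f(5,5)=1
t=6: f(6,-6)=1 f(6,-4)=6 f(6,-2)=15 f(6,0)=20 f(6,2)=15 f(6,4)=6 f(6,6)=1
t=7: f(7,-5)=7 f(7,-3)=21 f(7,-1)=35 f(7,1)=35 f(7,3)=21 f(7,5)=7 f(7,7)=1
t=8: f(8,-6)=7 f(8,-4)=28 f(8,-2)=56 f(8,0)=70 f(8,2)=56 f(8,4)=28 f(8,6)=8 f(8,8)=1
t=9: f(9,-5)=35 f(9,-3)=84 f(9,-1)=126 f(9,1)=126 f(9,3)=84 f(9,5)=36 f(9,7)=9 f(9,9)=1
t=10: f(10,-6)=35 f(10,-4)=119 f(10,-2)=210 f(10,0)=252 f(10,2)=210 f(10,4)=120 f(10,6)=45 f(10,8)=10 f(10,10)=1
t=11: f(11,-5)=154 f(11,-3)=329 f(11,-1)=462 f(11,1)=462 f(11,3)=330 f(11,5)=165 f(11,7)=55 f(11,9)=11 f(11,11)=1
t=12: f(12,-6)=154 f(12,-4)=483 f(12,-2)=791 f(12,0)=924 f(12,2)=792 f(12,4)=495 f(12,6)=220 f(12,8)=66 f(12,10)=12 f(12,12)=1
t=13: f(13,-5)=637 f(13,-3)=1274 f(13,-1)=1715 f(13,1)=1716 f(13,3)=1287 f(13,5)=715 f(13,7)=286 f(13,9)=78 f(13,11)=13 f(13,13)=1
Σ_s f(13,s) = 7722
P = 7722/8192 = 3861/4096

Answer: 3861/4096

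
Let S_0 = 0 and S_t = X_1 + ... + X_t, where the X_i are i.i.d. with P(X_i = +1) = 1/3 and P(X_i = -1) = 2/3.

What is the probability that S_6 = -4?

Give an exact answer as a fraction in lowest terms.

To reach position -4 after 6 steps: need 1 step of +1 and 5 steps of -1.
Number of such sequences: C(6,1) = 6
Each has probability (1/3)^1 · (2/3)^5 = 32/729
P = 6 · 32/729 = 64/243

Answer: 64/243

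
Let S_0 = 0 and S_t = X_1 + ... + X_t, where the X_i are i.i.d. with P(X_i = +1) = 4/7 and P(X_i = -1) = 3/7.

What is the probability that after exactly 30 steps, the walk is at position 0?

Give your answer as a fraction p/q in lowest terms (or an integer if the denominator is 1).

Answer: 2389898977236332429967360/22539340290692258087863249

Derivation:
To be at 0 after 30 steps: need exactly 15 steps of +1 and 15 of -1.
Number of such sequences: C(30,15) = 155117520
Each has probability (4/7)^15 · (3/7)^15 = 15407021574586368/22539340290692258087863249
P = 155117520 · 15407021574586368/22539340290692258087863249 = 2389898977236332429967360/22539340290692258087863249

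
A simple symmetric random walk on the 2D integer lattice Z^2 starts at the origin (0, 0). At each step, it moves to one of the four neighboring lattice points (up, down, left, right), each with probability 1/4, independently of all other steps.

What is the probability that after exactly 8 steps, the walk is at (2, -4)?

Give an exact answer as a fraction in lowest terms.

Answer: 7/1024

Derivation:
Let h be the number of horizontal steps (so 8-h are vertical). To end at (2,-4) need (h+2)/2 right-steps and ((8-h)-4)/2 up-steps.
Sum over h with 2 ≤ h ≤ 4, h ≡ 0 (mod 2), 8-h ≡ 0 (mod 2):
h=2: C(8,2)·C(2,2)·C(6,1) = 28·1·6 = 168
h=4: C(8,4)·C(4,3)·C(4,0) = 70·4·1 = 280
Total favorable: 448
Total paths: 4^8 = 65536
P = 448/65536 = 7/1024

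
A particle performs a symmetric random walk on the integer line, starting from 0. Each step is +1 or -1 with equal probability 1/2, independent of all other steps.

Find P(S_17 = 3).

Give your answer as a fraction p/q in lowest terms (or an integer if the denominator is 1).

To reach position 3 after 17 steps: need 10 steps of +1 and 7 of -1.
Favorable paths: C(17,10) = 19448
Total paths: 2^17 = 131072
P = 19448/131072 = 2431/16384

Answer: 2431/16384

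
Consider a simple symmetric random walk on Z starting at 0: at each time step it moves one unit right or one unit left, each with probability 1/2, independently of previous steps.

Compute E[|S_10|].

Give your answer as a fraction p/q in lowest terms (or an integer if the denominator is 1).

Answer: 315/128

Derivation:
S_10 takes values m ≡ 0 (mod 2) with |m| ≤ 10; P(S_10=m) = C(10,(10+m)/2)/2^10.
Total paths: 2^10 = 1024
Distribution: P(S=-10)=1/1024, P(S=-8)=10/1024, P(S=-6)=45/1024, P(S=-4)=120/1024, P(S=-2)=210/1024, P(S=0)=252/1024, P(S=2)=210/1024, P(S=4)=120/1024, P(S=6)=45/1024, P(S=8)=10/1024, P(S=10)=1/1024
E[|S_10|] = Σ_m |m|·P(S_10=m) = 2520/1024 = 315/128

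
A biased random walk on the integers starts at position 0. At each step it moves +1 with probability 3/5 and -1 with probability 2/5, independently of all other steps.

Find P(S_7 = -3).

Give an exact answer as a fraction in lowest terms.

To reach position -3 after 7 steps: need 2 steps of +1 and 5 steps of -1.
Number of such sequences: C(7,2) = 21
Each has probability (3/5)^2 · (2/5)^5 = 288/78125
P = 21 · 288/78125 = 6048/78125

Answer: 6048/78125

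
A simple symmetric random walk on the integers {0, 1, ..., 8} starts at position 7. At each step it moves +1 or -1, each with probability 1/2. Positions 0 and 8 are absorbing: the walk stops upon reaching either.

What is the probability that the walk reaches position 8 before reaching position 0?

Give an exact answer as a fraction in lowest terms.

Answer: 7/8

Derivation:
Symmetric walk (p = 1/2): the harmonic-function argument gives P(hit 8 before 0 | start at 7) = a/N.
P = 7/8 = 7/8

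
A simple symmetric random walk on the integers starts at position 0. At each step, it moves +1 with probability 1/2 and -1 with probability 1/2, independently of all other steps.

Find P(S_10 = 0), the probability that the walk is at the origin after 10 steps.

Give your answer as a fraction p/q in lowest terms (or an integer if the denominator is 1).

To return to 0 after 10 steps: need exactly 5 steps of +1 and 5 of -1.
Favorable paths: C(10,5) = 252
Total paths: 2^10 = 1024
P = 252/1024 = 63/256

Answer: 63/256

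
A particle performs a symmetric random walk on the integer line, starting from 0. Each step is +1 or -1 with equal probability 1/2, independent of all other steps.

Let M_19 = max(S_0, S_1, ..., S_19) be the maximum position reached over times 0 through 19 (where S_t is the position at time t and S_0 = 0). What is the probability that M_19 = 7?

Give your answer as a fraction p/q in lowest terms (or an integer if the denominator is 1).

Answer: 6783/131072

Derivation:
Let M_19 = max(S_0,...,S_19). Use the reflection principle: for j ≥ 1, #{paths with M_19 ≥ j} = #{S_19 ≥ j} + #{S_19 ≥ j+1}.
By reflection, #{M_19 ≥ 7} = #{S_19 ≥ 7} + #{S_19 ≥ 8} = 43796 + 16664 = 60460.
#{M_19 ≥ 8} = #{S_19 ≥ 8} + #{S_19 ≥ 9} = 16664 + 16664 = 33328.
#{M_19 = 7} = 60460 - 33328 = 27132.
P(M_19 = 7) = 27132/524288 = 6783/131072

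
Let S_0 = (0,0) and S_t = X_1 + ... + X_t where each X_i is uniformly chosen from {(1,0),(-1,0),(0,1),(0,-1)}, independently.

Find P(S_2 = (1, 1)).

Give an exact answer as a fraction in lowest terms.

Let h be the number of horizontal steps (so 2-h are vertical). To end at (1,1) need (h+1)/2 right-steps and ((2-h)+1)/2 up-steps.
Sum over h with 1 ≤ h ≤ 1, h ≡ 1 (mod 2), 2-h ≡ 1 (mod 2):
h=1: C(2,1)·C(1,1)·C(1,1) = 2·1·1 = 2
Total favorable: 2
Total paths: 4^2 = 16
P = 2/16 = 1/8

Answer: 1/8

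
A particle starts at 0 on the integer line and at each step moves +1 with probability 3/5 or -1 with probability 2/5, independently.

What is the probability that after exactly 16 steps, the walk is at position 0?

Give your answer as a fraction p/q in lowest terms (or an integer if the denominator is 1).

To be at 0 after 16 steps: need exactly 8 steps of +1 and 8 of -1.
Number of such sequences: C(16,8) = 12870
Each has probability (3/5)^8 · (2/5)^8 = 1679616/152587890625
P = 12870 · 1679616/152587890625 = 4323331584/30517578125

Answer: 4323331584/30517578125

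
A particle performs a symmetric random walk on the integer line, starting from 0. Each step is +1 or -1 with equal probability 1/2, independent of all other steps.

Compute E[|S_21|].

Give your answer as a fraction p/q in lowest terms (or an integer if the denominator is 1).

Answer: 969969/262144

Derivation:
S_21 takes values m ≡ 1 (mod 2) with |m| ≤ 21; P(S_21=m) = C(21,(21+m)/2)/2^21.
Total paths: 2^21 = 2097152
Distribution: P(S=-21)=1/2097152, P(S=-19)=21/2097152, P(S=-17)=210/2097152, P(S=-15)=1330/2097152, P(S=-13)=5985/2097152, P(S=-11)=20349/2097152, P(S=-9)=54264/2097152, P(S=-7)=116280/2097152, P(S=-5)=203490/2097152, P(S=-3)=293930/2097152, P(S=-1)=352716/2097152, P(S=1)=352716/2097152, P(S=3)=293930/2097152, P(S=5)=203490/2097152, P(S=7)=116280/2097152, P(S=9)=54264/2097152, P(S=11)=20349/2097152, P(S=13)=5985/2097152, P(S=15)=1330/2097152, P(S=17)=210/2097152, P(S=19)=21/2097152, P(S=21)=1/2097152
E[|S_21|] = Σ_m |m|·P(S_21=m) = 7759752/2097152 = 969969/262144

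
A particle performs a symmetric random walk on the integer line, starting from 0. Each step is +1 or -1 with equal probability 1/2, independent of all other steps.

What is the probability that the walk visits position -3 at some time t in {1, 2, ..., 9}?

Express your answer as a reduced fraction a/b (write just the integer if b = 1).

Count via complement. Let g(t,s) = #length-t paths at position s with S_1..S_t all ≠ -3.
g(t,s) = g(t-1,s-1) + g(t-1,s+1) for s ≠ -3; g(t,-3) = 0.
t=0: g(0,0)=1
t=1: g(1,-1)=1 g(1,1)=1
t=2: g(2,-2)=1 g(2,0)=2 g(2,2)=1
t=3: g(3,-1)=3 g(3,1)=3 g(3,3)=1
t=4: g(4,-2)=3 g(4,0)=6 g(4,2)=4 g(4,4)=1
t=5: g(5,-1)=9 g(5,1)=10 g(5,3)=5 g(5,5)=1
t=6: g(6,-2)=9 g(6,0)=19 g(6,2)=15 g(6,4)=6 g(6,6)=1
t=7: g(7,-1)=28 g(7,1)=34 g(7,3)=21 g(7,5)=7 g(7,7)=1
t=8: g(8,-2)=28 g(8,0)=62 g(8,2)=55 g(8,4)=28 g(8,6)=8 g(8,8)=1
t=9: g(9,-1)=90 g(9,1)=117 g(9,3)=83 g(9,5)=36 g(9,7)=9 g(9,9)=1
Paths never hitting -3: Σ_s g(9,s) = 336
Paths hitting -3: 2^9 - 336 = 176
P = 176/512 = 11/32

Answer: 11/32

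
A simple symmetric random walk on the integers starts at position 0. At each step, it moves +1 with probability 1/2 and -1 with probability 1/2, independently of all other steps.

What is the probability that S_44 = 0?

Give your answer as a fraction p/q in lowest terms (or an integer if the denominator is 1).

To return to 0 after 44 steps: need exactly 22 steps of +1 and 22 of -1.
Favorable paths: C(44,22) = 2104098963720
Total paths: 2^44 = 17592186044416
P = 2104098963720/17592186044416 = 263012370465/2199023255552

Answer: 263012370465/2199023255552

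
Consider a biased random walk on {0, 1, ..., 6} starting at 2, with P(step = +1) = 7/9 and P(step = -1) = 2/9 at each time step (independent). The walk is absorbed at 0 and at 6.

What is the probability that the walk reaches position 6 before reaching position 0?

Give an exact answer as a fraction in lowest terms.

Answer: 2401/2613

Derivation:
Biased walk: p = 7/9, q = 2/9, r = q/p = 2/7
Gambler's ruin: P(hit 6 before 0 | start at 2) = (1 - r^a)/(1 - r^N)
r^2 = 4/49; r^6 = 64/117649
P = (1 - 4/49) / (1 - 64/117649) = 45/49 / 117585/117649 = 2401/2613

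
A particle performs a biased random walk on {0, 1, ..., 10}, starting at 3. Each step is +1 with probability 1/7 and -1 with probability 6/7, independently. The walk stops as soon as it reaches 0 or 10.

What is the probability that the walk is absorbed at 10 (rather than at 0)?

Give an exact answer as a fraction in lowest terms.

Answer: 43/12093235

Derivation:
Biased walk: p = 1/7, q = 6/7, r = q/p = 6
Gambler's ruin: P(hit 10 before 0 | start at 3) = (1 - r^a)/(1 - r^N)
r^3 = 216; r^10 = 60466176
P = (1 - 216) / (1 - 60466176) = -215 / -60466175 = 43/12093235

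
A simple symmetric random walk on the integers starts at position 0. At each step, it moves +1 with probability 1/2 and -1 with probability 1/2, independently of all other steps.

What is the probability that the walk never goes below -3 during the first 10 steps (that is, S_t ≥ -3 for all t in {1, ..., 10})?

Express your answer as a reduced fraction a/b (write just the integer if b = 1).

Let f(t,s) = #length-t paths at position s with S_1..S_t all ≥ -3.
f(t,s) = f(t-1,s-1) + f(t-1,s+1) for s ≥ -3; f(t,s) = 0 for s < -3.
t=0: f(0,0)=1
t=1: f(1,-1)=1 f(1,1)=1
t=2: f(2,-2)=1 f(2,0)=2 f(2,2)=1
t=3: f(3,-3)=1 f(3,-1)=3 f(3,1)=3 f(3,3)=1
t=4: f(4,-2)=4 f(4,0)=6 f(4,2)=4 f(4,4)=1
t=5: f(5,-3)=4 f(5,-1)=10 f(5,1)=10 f(5,3)=5 f(5,5)=1
t=6: f(6,-2)=14 f(6,0)=20 f(6,2)=15 f(6,4)=6 f(6,6)=1
t=7: f(7,-3)=14 f(7,-1)=34 f(7,1)=35 f(7,3)=21 f(7,5)=7 f(7,7)=1
t=8: f(8,-2)=48 f(8,0)=69 f(8,2)=56 f(8,4)=28 f(8,6)=8 f(8,8)=1
t=9: f(9,-3)=48 f(9,-1)=117 f(9,1)=125 f(9,3)=84 f(9,5)=36 f(9,7)=9 f(9,9)=1
t=10: f(10,-2)=165 f(10,0)=242 f(10,2)=209 f(10,4)=120 f(10,6)=45 f(10,8)=10 f(10,10)=1
Σ_s f(10,s) = 792
P = 792/1024 = 99/128

Answer: 99/128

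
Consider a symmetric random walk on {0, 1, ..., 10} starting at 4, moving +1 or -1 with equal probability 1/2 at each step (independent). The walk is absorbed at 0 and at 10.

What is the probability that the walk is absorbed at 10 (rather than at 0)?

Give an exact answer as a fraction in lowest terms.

Symmetric walk (p = 1/2): the harmonic-function argument gives P(hit 10 before 0 | start at 4) = a/N.
P = 4/10 = 2/5

Answer: 2/5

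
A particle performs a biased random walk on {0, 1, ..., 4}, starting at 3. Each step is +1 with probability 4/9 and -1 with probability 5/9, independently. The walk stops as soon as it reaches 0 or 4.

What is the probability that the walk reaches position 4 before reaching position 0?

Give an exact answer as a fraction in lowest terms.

Answer: 244/369

Derivation:
Biased walk: p = 4/9, q = 5/9, r = q/p = 5/4
Gambler's ruin: P(hit 4 before 0 | start at 3) = (1 - r^a)/(1 - r^N)
r^3 = 125/64; r^4 = 625/256
P = (1 - 125/64) / (1 - 625/256) = -61/64 / -369/256 = 244/369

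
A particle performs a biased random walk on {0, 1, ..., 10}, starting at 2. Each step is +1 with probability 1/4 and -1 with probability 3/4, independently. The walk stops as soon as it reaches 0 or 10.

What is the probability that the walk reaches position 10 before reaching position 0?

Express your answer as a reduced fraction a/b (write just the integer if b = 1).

Answer: 1/7381

Derivation:
Biased walk: p = 1/4, q = 3/4, r = q/p = 3
Gambler's ruin: P(hit 10 before 0 | start at 2) = (1 - r^a)/(1 - r^N)
r^2 = 9; r^10 = 59049
P = (1 - 9) / (1 - 59049) = -8 / -59048 = 1/7381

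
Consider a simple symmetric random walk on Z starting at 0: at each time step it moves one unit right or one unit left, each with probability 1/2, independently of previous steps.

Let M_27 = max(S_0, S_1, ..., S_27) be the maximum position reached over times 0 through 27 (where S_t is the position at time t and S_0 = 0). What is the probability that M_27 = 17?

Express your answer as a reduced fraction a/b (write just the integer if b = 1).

Answer: 40365/67108864

Derivation:
Let M_27 = max(S_0,...,S_27). Use the reflection principle: for j ≥ 1, #{paths with M_27 ≥ j} = #{S_27 ≥ j} + #{S_27 ≥ j+1}.
By reflection, #{M_27 ≥ 17} = #{S_27 ≥ 17} + #{S_27 ≥ 18} = 101584 + 20854 = 122438.
#{M_27 ≥ 18} = #{S_27 ≥ 18} + #{S_27 ≥ 19} = 20854 + 20854 = 41708.
#{M_27 = 17} = 122438 - 41708 = 80730.
P(M_27 = 17) = 80730/134217728 = 40365/67108864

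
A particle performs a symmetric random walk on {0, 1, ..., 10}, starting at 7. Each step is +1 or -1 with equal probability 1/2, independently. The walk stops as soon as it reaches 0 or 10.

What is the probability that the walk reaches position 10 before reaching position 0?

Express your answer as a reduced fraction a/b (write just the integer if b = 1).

Symmetric walk (p = 1/2): the harmonic-function argument gives P(hit 10 before 0 | start at 7) = a/N.
P = 7/10 = 7/10

Answer: 7/10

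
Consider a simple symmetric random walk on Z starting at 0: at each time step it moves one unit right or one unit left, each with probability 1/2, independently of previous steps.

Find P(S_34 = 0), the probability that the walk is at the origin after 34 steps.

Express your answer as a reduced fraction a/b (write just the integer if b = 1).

Answer: 583401555/4294967296

Derivation:
To return to 0 after 34 steps: need exactly 17 steps of +1 and 17 of -1.
Favorable paths: C(34,17) = 2333606220
Total paths: 2^34 = 17179869184
P = 2333606220/17179869184 = 583401555/4294967296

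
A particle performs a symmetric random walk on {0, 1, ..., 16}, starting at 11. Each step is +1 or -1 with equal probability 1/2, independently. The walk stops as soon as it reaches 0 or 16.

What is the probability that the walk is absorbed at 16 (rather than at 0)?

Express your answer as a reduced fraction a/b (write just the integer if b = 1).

Symmetric walk (p = 1/2): the harmonic-function argument gives P(hit 16 before 0 | start at 11) = a/N.
P = 11/16 = 11/16

Answer: 11/16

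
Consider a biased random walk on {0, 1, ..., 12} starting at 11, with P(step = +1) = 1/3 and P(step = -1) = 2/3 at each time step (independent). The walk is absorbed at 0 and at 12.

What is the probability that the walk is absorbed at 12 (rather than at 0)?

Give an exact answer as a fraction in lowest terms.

Biased walk: p = 1/3, q = 2/3, r = q/p = 2
Gambler's ruin: P(hit 12 before 0 | start at 11) = (1 - r^a)/(1 - r^N)
r^11 = 2048; r^12 = 4096
P = (1 - 2048) / (1 - 4096) = -2047 / -4095 = 2047/4095

Answer: 2047/4095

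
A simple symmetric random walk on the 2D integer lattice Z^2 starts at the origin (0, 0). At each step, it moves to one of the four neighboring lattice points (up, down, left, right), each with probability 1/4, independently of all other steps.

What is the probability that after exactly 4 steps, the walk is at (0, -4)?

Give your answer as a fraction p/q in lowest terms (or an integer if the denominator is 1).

Let h be the number of horizontal steps (so 4-h are vertical). To end at (0,-4) need (h+0)/2 right-steps and ((4-h)-4)/2 up-steps.
Sum over h with 0 ≤ h ≤ 0, h ≡ 0 (mod 2), 4-h ≡ 0 (mod 2):
h=0: C(4,0)·C(0,0)·C(4,0) = 1·1·1 = 1
Total favorable: 1
Total paths: 4^4 = 256
P = 1/256 = 1/256

Answer: 1/256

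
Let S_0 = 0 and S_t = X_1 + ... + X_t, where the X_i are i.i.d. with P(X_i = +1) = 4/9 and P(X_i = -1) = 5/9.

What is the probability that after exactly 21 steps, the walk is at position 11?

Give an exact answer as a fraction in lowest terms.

Answer: 30346628300800000/12157665459056928801

Derivation:
To reach position 11 after 21 steps: need 16 steps of +1 and 5 steps of -1.
Number of such sequences: C(21,16) = 20349
Each has probability (4/9)^16 · (5/9)^5 = 13421772800000/109418989131512359209
P = 20349 · 13421772800000/109418989131512359209 = 30346628300800000/12157665459056928801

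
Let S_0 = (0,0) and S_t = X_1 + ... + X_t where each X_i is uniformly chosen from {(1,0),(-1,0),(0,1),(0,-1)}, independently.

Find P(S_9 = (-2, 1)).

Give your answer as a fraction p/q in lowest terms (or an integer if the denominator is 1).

Answer: 1323/32768

Derivation:
Let h be the number of horizontal steps (so 9-h are vertical). To end at (-2,1) need (h-2)/2 right-steps and ((9-h)+1)/2 up-steps.
Sum over h with 2 ≤ h ≤ 8, h ≡ 0 (mod 2), 9-h ≡ 1 (mod 2):
h=2: C(9,2)·C(2,0)·C(7,4) = 36·1·35 = 1260
h=4: C(9,4)·C(4,1)·C(5,3) = 126·4·10 = 5040
h=6: C(9,6)·C(6,2)·C(3,2) = 84·15·3 = 3780
h=8: C(9,8)·C(8,3)·C(1,1) = 9·56·1 = 504
Total favorable: 10584
Total paths: 4^9 = 262144
P = 10584/262144 = 1323/32768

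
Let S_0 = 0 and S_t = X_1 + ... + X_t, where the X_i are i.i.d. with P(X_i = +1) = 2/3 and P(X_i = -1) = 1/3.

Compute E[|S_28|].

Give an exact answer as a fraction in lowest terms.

Answer: 216578218395532/22876792454961

Derivation:
S_28 takes values m ≡ 0 (mod 2) with |m| ≤ 28; P(S_28=m) = C(28,(28+m)/2) · (2/3)^((28+m)/2) · (1/3)^((28-m)/2).
Distribution: P(S=-28)=1/22876792454961, P(S=-26)=56/22876792454961, P(S=-24)=56/847288609443, P(S=-22)=2912/2541865828329, P(S=-20)=36400/2541865828329, P(S=-18)=116480/847288609443, P(S=-16)=2679040/2541865828329, P(S=-14)=16839680/2541865828329, P(S=-12)=29469440/847288609443, P(S=-10)=1178777600/7625597484987, P(S=-8)=4479354880/7625597484987, P(S=-6)=1628856320/847288609443, P(S=-4)=13845278720/2541865828329, P(S=-2)=34080686080/2541865828329, P(S=0)=24343347200/847288609443, P(S=2)=136322744320/2541865828329, P(S=4)=221524459520/2541865828329, P(S=6)=104246804480/847288609443, P(S=8)=1146714849280/7625597484987, P(S=10)=1207068262400/7625597484987, P(S=12)=120706826240/847288609443, P(S=14)=275901317120/2541865828329, P(S=16)=175573565440/2541865828329, P(S=18)=30534533120/847288609443, P(S=20)=38168166400/2541865828329, P(S=22)=12213813248/2541865828329, P(S=24)=939524096/847288609443, P(S=26)=3758096384/22876792454961, P(S=28)=268435456/22876792454961
E[|S_28|] = Σ_m |m|·P(S_28=m) = 216578218395532/22876792454961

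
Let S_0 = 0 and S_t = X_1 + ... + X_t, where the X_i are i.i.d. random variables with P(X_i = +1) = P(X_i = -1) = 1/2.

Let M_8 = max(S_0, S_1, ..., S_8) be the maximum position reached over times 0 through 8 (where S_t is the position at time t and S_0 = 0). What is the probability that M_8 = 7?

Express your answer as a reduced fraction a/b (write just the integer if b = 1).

Let M_8 = max(S_0,...,S_8). Use the reflection principle: for j ≥ 1, #{paths with M_8 ≥ j} = #{S_8 ≥ j} + #{S_8 ≥ j+1}.
By reflection, #{M_8 ≥ 7} = #{S_8 ≥ 7} + #{S_8 ≥ 8} = 1 + 1 = 2.
#{M_8 ≥ 8} = #{S_8 ≥ 8} + #{S_8 ≥ 9} = 1 + 0 = 1.
#{M_8 = 7} = 2 - 1 = 1.
P(M_8 = 7) = 1/256 = 1/256

Answer: 1/256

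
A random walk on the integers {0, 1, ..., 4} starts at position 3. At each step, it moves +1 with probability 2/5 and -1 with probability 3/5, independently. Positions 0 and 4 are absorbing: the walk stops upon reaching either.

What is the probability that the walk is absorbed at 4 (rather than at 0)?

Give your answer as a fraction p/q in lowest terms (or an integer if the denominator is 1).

Biased walk: p = 2/5, q = 3/5, r = q/p = 3/2
Gambler's ruin: P(hit 4 before 0 | start at 3) = (1 - r^a)/(1 - r^N)
r^3 = 27/8; r^4 = 81/16
P = (1 - 27/8) / (1 - 81/16) = -19/8 / -65/16 = 38/65

Answer: 38/65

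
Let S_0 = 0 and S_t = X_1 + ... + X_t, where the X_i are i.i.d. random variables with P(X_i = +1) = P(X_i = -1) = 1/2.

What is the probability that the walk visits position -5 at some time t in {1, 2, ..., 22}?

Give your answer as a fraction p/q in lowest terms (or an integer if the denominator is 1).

Answer: 300185/1048576

Derivation:
Count via complement. Let g(t,s) = #length-t paths at position s with S_1..S_t all ≠ -5.
g(t,s) = g(t-1,s-1) + g(t-1,s+1) for s ≠ -5; g(t,-5) = 0.
t=0: g(0,0)=1
t=1: g(1,-1)=1 g(1,1)=1
t=2: g(2,-2)=1 g(2,0)=2 g(2,2)=1
t=3: g(3,-3)=1 g(3,-1)=3 g(3,1)=3 g(3,3)=1
t=4: g(4,-4)=1 g(4,-2)=4 g(4,0)=6 g(4,2)=4 g(4,4)=1
t=5: g(5,-3)=5 g(5,-1)=10 g(5,1)=10 g(5,3)=5 g(5,5)=1
t=6: g(6,-4)=5 g(6,-2)=15 g(6,0)=20 g(6,2)=15 g(6,4)=6 g(6,6)=1
t=7: g(7,-3)=20 g(7,-1)=35 g(7,1)=35 g(7,3)=21 g(7,5)=7 g(7,7)=1
t=8: g(8,-4)=20 g(8,-2)=55 g(8,0)=70 g(8,2)=56 g(8,4)=28 g(8,6)=8 g(8,8)=1
t=9: g(9,-3)=75 g(9,-1)=125 g(9,1)=126 g(9,3)=84 g(9,5)=36 g(9,7)=9 g(9,9)=1
t=10: g(10,-4)=75 g(10,-2)=200 g(10,0)=251 g(10,2)=210 g(10,4)=120 g(10,6)=45 g(10,8)=10 g(10,10)=1
t=11: g(11,-3)=275 g(11,-1)=451 g(11,1)=461 g(11,3)=330 g(11,5)=165 g(11,7)=55 g(11,9)=11 g(11,11)=1
t=12: g(12,-4)=275 g(12,-2)=726 g(12,0)=912 g(12,2)=791 g(12,4)=495 g(12,6)=220 g(12,8)=66 g(12,10)=12 g(12,12)=1
t=13: g(13,-3)=1001 g(13,-1)=1638 g(13,1)=1703 g(13,3)=1286 g(13,5)=715 g(13,7)=286 g(13,9)=78 g(13,11)=13 g(13,13)=1
t=14: g(14,-4)=1001 g(14,-2)=2639 g(14,0)=3341 g(14,2)=2989 g(14,4)=2001 g(14,6)=1001 g(14,8)=364 g(14,10)=91 g(14,12)=14 g(14,14)=1
t=15: g(15,-3)=3640 g(15,-1)=5980 g(15,1)=6330 g(15,3)=4990 g(15,5)=3002 g(15,7)=1365 g(15,9)=455 g(15,11)=105 g(15,13)=15 g(15,15)=1
t=16: g(16,-4)=3640 g(16,-2)=9620 g(16,0)=12310 g(16,2)=11320 g(16,4)=7992 g(16,6)=4367 g(16,8)=1820 g(16,10)=560 g(16,12)=120 g(16,14)=16 g(16,16)=1
t=17: g(17,-3)=13260 g(17,-1)=21930 g(17,1)=23630 g(17,3)=19312 g(17,5)=12359 g(17,7)=6187 g(17,9)=2380 g(17,11)=680 g(17,13)=136 g(17,15)=17 g(17,17)=1
t=18: g(18,-4)=13260 g(18,-2)=35190 g(18,0)=45560 g(18,2)=42942 g(18,4)=31671 g(18,6)=18546 g(18,8)=8567 g(18,10)=3060 g(18,12)=816 g(18,14)=153 g(18,16)=18 g(18,18)=1
t=19: g(19,-3)=48450 g(19,-1)=80750 g(19,1)=88502 g(19,3)=74613 g(19,5)=50217 g(19,7)=27113 g(19,9)=11627 g(19,11)=3876 g(19,13)=969 g(19,15)=171 g(19,17)=19 g(19,19)=1
t=20: g(20,-4)=48450 g(20,-2)=129200 g(20,0)=169252 g(20,2)=163115 g(20,4)=124830 g(20,6)=77330 g(20,8)=38740 g(20,10)=15503 g(20,12)=4845 g(20,14)=1140 g(20,16)=190 g(20,18)=20 g(20,20)=1
t=21: g(21,-3)=177650 g(21,-1)=298452 g(21,1)=332367 g(21,3)=287945 g(21,5)=202160 g(21,7)=116070 g(21,9)=54243 g(21,11)=20348 g(21,13)=5985 g(21,15)=1330 g(21,17)=210 g(21,19)=21 g(21,21)=1
t=22: g(22,-4)=177650 g(22,-2)=476102 g(22,0)=630819 g(22,2)=620312 g(22,4)=490105 g(22,6)=318230 g(22,8)=170313 g(22,10)=74591 g(22,12)=26333 g(22,14)=7315 g(22,16)=1540 g(22,18)=231 g(22,20)=22 g(22,22)=1
Paths never hitting -5: Σ_s g(22,s) = 2993564
Paths hitting -5: 2^22 - 2993564 = 1200740
P = 1200740/4194304 = 300185/1048576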